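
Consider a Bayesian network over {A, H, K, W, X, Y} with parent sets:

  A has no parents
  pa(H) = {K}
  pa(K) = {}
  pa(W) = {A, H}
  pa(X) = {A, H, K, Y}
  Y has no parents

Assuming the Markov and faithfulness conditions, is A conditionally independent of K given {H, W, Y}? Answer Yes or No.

Yes

There are 4 undirected paths between A and K; checking each against the conditioning set {H, W, Y}:
  1. A → X ← H ← K — X:collider[blocks]; H:chain[blocks] ⇒ blocked
  2. A → X ← K — X:collider[blocks] ⇒ blocked
  3. A → W ← H → X ← K — W:collider[open]; H:fork[blocks]; X:collider[blocks] ⇒ blocked
  4. A → W ← H ← K — W:collider[open]; H:chain[blocks] ⇒ blocked
All paths are blocked; A ⊥ K | {H, W, Y} holds.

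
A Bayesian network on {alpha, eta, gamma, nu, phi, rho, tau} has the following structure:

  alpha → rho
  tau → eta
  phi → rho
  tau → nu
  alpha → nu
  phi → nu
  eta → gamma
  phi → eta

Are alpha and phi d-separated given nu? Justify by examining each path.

3 paths connect alpha and phi; each must be blocked for d-separation to hold:
Path 1: alpha → nu ← phi
  nu is a collider and nu is conditioned on, which opens it — no node blocks this path, so it is active.
Path 2: alpha → nu ← tau → eta ← phi
  eta is a collider here and neither eta nor any of its descendants is conditioned on, so the collider stays closed — the path is blocked at eta.
Path 3: alpha → rho ← phi
  rho is a collider here and neither rho nor any of its descendants is conditioned on, so the collider stays closed — the path is blocked at rho.
Because an active path exists, alpha and phi are not d-separated.

No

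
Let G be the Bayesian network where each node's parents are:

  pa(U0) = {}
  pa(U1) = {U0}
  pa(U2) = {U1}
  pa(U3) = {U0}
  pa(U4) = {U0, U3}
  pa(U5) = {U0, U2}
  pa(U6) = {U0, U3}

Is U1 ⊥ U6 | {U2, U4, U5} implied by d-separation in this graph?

We examine all 6 paths between U1 and U6:
Path 1: U1 → U2 → U5 ← U0 → U4 ← U3 → U6
  U2 is a chain here and U2 is conditioned on, so the path is blocked at U2.
Path 2: U1 → U2 → U5 ← U0 → U6
  U2 is a chain here and U2 is conditioned on, so the path is blocked at U2.
Path 3: U1 → U2 → U5 ← U0 → U3 → U6
  U2 is a chain here and U2 is conditioned on, so the path is blocked at U2.
Path 4: U1 ← U0 → U4 ← U3 → U6
  U0 is a fork and U0 is not conditioned on; U4 is a collider and U4 is conditioned on, which opens it; U3 is a fork and U3 is not conditioned on — no node blocks this path, so it is active.
Path 5: U1 ← U0 → U6
  U0 is a fork and U0 is not conditioned on — no node blocks this path, so it is active.
Path 6: U1 ← U0 → U3 → U6
  U0 is a fork and U0 is not conditioned on; U3 is a chain and U3 is not conditioned on — no node blocks this path, so it is active.
At least one path is unblocked, so d-separation fails.

No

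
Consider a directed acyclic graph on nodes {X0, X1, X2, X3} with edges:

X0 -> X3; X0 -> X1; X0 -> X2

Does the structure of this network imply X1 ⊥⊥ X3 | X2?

Only one path connects X1 and X3:
Path 1: X1 ← X0 → X3
  X0 is a fork and X0 is not conditioned on — no node blocks this path, so it is active.
At least one path is unblocked, so d-separation fails.

No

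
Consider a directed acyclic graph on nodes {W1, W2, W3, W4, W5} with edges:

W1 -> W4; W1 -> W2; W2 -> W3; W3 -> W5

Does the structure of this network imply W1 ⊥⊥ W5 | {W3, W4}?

There is one path between W1 and W5:
  1. W1 → W2 → W3 → W5 — W2:chain[open]; W3:chain[blocks] ⇒ blocked
All paths are blocked; W1 ⊥ W5 | {W3, W4} holds.

Yes — W1 and W5 are d-separated given {W3, W4}.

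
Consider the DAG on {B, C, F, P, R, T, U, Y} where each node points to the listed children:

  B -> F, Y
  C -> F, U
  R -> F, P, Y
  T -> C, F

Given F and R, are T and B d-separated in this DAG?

Enumerating the 4 paths from T to B and testing each for blocking by {F, R}:
Path 1: T → F ← R → Y ← B
  R is a fork here and R is conditioned on, so the path is blocked at R.
Path 2: T → F ← B
  F is a collider and F is conditioned on, which opens it — no node blocks this path, so it is active.
Path 3: T → C → F ← R → Y ← B
  R is a fork here and R is conditioned on, so the path is blocked at R.
Path 4: T → C → F ← B
  C is a chain and C is not conditioned on; F is a collider and F is conditioned on, which opens it — no node blocks this path, so it is active.
At least one path is unblocked, so d-separation fails.

No — T and B are not d-separated given {F, R}.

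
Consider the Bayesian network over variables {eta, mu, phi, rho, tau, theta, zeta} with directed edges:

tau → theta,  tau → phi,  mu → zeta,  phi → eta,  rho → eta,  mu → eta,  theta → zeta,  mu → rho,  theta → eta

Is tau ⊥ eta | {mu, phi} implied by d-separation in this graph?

No — tau and eta are not d-separated given {mu, phi}.

4 paths connect tau and eta; each must be blocked for d-separation to hold:
Path 1: tau → phi → eta
  phi is a chain here and phi is conditioned on, so the path is blocked at phi.
Path 2: tau → theta → zeta ← mu → rho → eta
  zeta is a collider here and neither zeta nor any of its descendants is conditioned on, so the collider stays closed — the path is blocked at zeta.
Path 3: tau → theta → zeta ← mu → eta
  zeta is a collider here and neither zeta nor any of its descendants is conditioned on, so the collider stays closed — the path is blocked at zeta.
Path 4: tau → theta → eta
  theta is a chain and theta is not conditioned on — no node blocks this path, so it is active.
Since the path tau → theta → eta is active, tau and eta are not d-separated given {mu, phi}.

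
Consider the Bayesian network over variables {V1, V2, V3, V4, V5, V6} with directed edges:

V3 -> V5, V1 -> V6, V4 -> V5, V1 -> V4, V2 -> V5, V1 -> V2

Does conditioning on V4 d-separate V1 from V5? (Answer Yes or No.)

No

There are 2 undirected paths between V1 and V5; checking each against the conditioning set {V4}:
Path 1: V1 → V4 → V5
  V4 is a chain here and V4 is conditioned on, so the path is blocked at V4.
Path 2: V1 → V2 → V5
  V2 is a chain and V2 is not conditioned on — no node blocks this path, so it is active.
Because an active path exists, V1 and V5 are not d-separated.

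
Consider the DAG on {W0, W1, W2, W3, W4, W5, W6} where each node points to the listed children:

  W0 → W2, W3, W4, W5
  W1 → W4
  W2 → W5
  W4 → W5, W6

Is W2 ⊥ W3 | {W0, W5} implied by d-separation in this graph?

Enumerating the 3 paths from W2 to W3 and testing each for blocking by {W0, W5}:
Path 1: W2 → W5 ← W4 ← W0 → W3
  W0 is a fork here and W0 is conditioned on, so the path is blocked at W0.
Path 2: W2 → W5 ← W0 → W3
  W0 is a fork here and W0 is conditioned on, so the path is blocked at W0.
Path 3: W2 ← W0 → W3
  W0 is a fork here and W0 is conditioned on, so the path is blocked at W0.
Since every path is blocked, d-separation holds.

Yes — W2 and W3 are d-separated given {W0, W5}.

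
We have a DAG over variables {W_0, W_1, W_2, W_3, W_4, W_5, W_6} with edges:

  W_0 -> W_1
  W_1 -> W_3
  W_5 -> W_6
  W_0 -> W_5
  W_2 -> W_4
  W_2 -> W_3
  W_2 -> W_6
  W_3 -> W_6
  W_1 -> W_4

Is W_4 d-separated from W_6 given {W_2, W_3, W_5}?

We examine all 6 paths between W_4 and W_6:
Path 1: W_4 ← W_1 ← W_0 → W_5 → W_6
  W_5 is a chain here and W_5 is conditioned on, so the path is blocked at W_5.
Path 2: W_4 ← W_1 → W_3 → W_6
  W_3 is a chain here and W_3 is conditioned on, so the path is blocked at W_3.
Path 3: W_4 ← W_1 → W_3 ← W_2 → W_6
  W_2 is a fork here and W_2 is conditioned on, so the path is blocked at W_2.
Path 4: W_4 ← W_2 → W_6
  W_2 is a fork here and W_2 is conditioned on, so the path is blocked at W_2.
Path 5: W_4 ← W_2 → W_3 ← W_1 ← W_0 → W_5 → W_6
  W_2 is a fork here and W_2 is conditioned on, so the path is blocked at W_2.
Path 6: W_4 ← W_2 → W_3 → W_6
  W_2 is a fork here and W_2 is conditioned on, so the path is blocked at W_2.
All paths are blocked; W_4 ⊥ W_6 | {W_2, W_3, W_5} holds.

Yes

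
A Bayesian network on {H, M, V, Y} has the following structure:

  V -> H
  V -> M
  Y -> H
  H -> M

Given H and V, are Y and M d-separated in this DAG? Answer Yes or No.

There are 2 undirected paths between Y and M; checking each against the conditioning set {H, V}:
Path 1: Y → H ← V → M
  V is a fork here and V is conditioned on, so the path is blocked at V.
Path 2: Y → H → M
  H is a chain here and H is conditioned on, so the path is blocked at H.
Every path is blocked, so Y and M are d-separated given {H, V}.

Yes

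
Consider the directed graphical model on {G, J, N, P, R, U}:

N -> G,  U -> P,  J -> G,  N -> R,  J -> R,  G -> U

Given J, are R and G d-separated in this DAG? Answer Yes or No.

No

We examine all 2 paths between R and G:
  1. R ← J → G — J:fork[blocks] ⇒ blocked
  2. R ← N → G — N:fork[open] ⇒ active
Because an active path exists, R and G are not d-separated.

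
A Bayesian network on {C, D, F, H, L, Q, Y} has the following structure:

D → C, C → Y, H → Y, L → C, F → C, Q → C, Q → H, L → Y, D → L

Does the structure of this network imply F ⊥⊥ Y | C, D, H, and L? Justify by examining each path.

We examine all 4 paths between F and Y:
Path 1: F → C ← L → Y
  L is a fork here and L is conditioned on, so the path is blocked at L.
Path 2: F → C ← D → L → Y
  D is a fork here and D is conditioned on, so the path is blocked at D.
Path 3: F → C → Y
  C is a chain here and C is conditioned on, so the path is blocked at C.
Path 4: F → C ← Q → H → Y
  H is a chain here and H is conditioned on, so the path is blocked at H.
Since every path is blocked, d-separation holds.

Yes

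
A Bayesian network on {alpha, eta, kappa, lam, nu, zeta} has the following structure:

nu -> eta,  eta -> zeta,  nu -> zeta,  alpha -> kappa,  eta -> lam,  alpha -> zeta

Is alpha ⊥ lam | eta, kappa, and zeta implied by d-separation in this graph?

We examine all 2 paths between alpha and lam:
Path 1: alpha → zeta ← nu → eta → lam
  eta is a chain here and eta is conditioned on, so the path is blocked at eta.
Path 2: alpha → zeta ← eta → lam
  eta is a fork here and eta is conditioned on, so the path is blocked at eta.
Every path is blocked, so alpha and lam are d-separated given {eta, kappa, zeta}.

Yes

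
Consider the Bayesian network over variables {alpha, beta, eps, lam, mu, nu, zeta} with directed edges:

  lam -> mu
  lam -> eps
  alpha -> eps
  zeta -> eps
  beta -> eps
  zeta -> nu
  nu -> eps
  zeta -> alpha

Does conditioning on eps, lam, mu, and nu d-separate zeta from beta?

No — zeta and beta are not d-separated given {eps, lam, mu, nu}.

Enumerating the 3 paths from zeta to beta and testing each for blocking by {eps, lam, mu, nu}:
Path 1: zeta → nu → eps ← beta
  nu is a chain here and nu is conditioned on, so the path is blocked at nu.
Path 2: zeta → eps ← beta
  eps is a collider and eps is conditioned on, which opens it — no node blocks this path, so it is active.
Path 3: zeta → alpha → eps ← beta
  alpha is a chain and alpha is not conditioned on; eps is a collider and eps is conditioned on, which opens it — no node blocks this path, so it is active.
Because an active path exists, zeta and beta are not d-separated.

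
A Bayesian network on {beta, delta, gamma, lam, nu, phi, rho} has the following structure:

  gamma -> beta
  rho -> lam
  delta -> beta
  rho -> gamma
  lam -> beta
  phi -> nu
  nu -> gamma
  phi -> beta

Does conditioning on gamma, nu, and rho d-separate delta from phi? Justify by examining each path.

There are 3 undirected paths between delta and phi; checking each against the conditioning set {gamma, nu, rho}:
Path 1: delta → beta ← phi
  beta is a collider here and neither beta nor any of its descendants is conditioned on, so the collider stays closed — the path is blocked at beta.
Path 2: delta → beta ← lam ← rho → gamma ← nu ← phi
  beta is a collider here and neither beta nor any of its descendants is conditioned on, so the collider stays closed — the path is blocked at beta.
Path 3: delta → beta ← gamma ← nu ← phi
  beta is a collider here and neither beta nor any of its descendants is conditioned on, so the collider stays closed — the path is blocked at beta.
Every path is blocked, so delta and phi are d-separated given {gamma, nu, rho}.

Yes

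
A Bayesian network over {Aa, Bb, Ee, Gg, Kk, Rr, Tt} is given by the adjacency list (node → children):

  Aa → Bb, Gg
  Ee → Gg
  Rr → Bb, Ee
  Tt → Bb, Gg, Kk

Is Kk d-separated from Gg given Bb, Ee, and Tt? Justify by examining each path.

Yes — Kk and Gg are d-separated given {Bb, Ee, Tt}.

Enumerating the 3 paths from Kk to Gg and testing each for blocking by {Bb, Ee, Tt}:
Path 1: Kk ← Tt → Bb ← Rr → Ee → Gg
  Tt is a fork here and Tt is conditioned on, so the path is blocked at Tt.
Path 2: Kk ← Tt → Bb ← Aa → Gg
  Tt is a fork here and Tt is conditioned on, so the path is blocked at Tt.
Path 3: Kk ← Tt → Gg
  Tt is a fork here and Tt is conditioned on, so the path is blocked at Tt.
All paths are blocked; Kk ⊥ Gg | {Bb, Ee, Tt} holds.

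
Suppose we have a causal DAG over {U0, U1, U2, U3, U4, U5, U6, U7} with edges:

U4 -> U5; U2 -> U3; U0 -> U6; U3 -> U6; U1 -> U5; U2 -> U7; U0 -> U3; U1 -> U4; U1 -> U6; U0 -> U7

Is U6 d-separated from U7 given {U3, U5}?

Enumerating the 4 paths from U6 to U7 and testing each for blocking by {U3, U5}:
Path 1: U6 ← U3 ← U2 → U7
  U3 is a chain here and U3 is conditioned on, so the path is blocked at U3.
Path 2: U6 ← U3 ← U0 → U7
  U3 is a chain here and U3 is conditioned on, so the path is blocked at U3.
Path 3: U6 ← U0 → U3 ← U2 → U7
  U0 is a fork and U0 is not conditioned on; U3 is a collider and U3 is conditioned on, which opens it; U2 is a fork and U2 is not conditioned on — no node blocks this path, so it is active.
Path 4: U6 ← U0 → U7
  U0 is a fork and U0 is not conditioned on — no node blocks this path, so it is active.
Since the path U6 ← U0 → U3 ← U2 → U7 is active, U6 and U7 are not d-separated given {U3, U5}.

No — U6 and U7 are not d-separated given {U3, U5}.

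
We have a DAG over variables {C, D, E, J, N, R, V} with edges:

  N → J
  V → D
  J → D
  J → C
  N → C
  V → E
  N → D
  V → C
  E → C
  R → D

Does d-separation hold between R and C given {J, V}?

Yes — R and C are d-separated given {J, V}.

Enumerating the 6 paths from R to C and testing each for blocking by {J, V}:
Path 1: R → D ← V → C
  D is a collider here and neither D nor any of its descendants is conditioned on, so the collider stays closed — the path is blocked at D.
Path 2: R → D ← V → E → C
  D is a collider here and neither D nor any of its descendants is conditioned on, so the collider stays closed — the path is blocked at D.
Path 3: R → D ← J → C
  D is a collider here and neither D nor any of its descendants is conditioned on, so the collider stays closed — the path is blocked at D.
Path 4: R → D ← J ← N → C
  D is a collider here and neither D nor any of its descendants is conditioned on, so the collider stays closed — the path is blocked at D.
Path 5: R → D ← N → C
  D is a collider here and neither D nor any of its descendants is conditioned on, so the collider stays closed — the path is blocked at D.
Path 6: R → D ← N → J → C
  D is a collider here and neither D nor any of its descendants is conditioned on, so the collider stays closed — the path is blocked at D.
All paths are blocked; R ⊥ C | {J, V} holds.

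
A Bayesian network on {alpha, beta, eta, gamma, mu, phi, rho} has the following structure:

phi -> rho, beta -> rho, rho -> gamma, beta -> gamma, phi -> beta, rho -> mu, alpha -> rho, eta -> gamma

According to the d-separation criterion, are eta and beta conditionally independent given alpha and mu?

3 paths connect eta and beta; each must be blocked for d-separation to hold:
  1. eta → gamma ← beta — gamma:collider[blocks] ⇒ blocked
  2. eta → gamma ← rho ← beta — gamma:collider[blocks]; rho:chain[open] ⇒ blocked
  3. eta → gamma ← rho ← phi → beta — gamma:collider[blocks]; rho:chain[open]; phi:fork[open] ⇒ blocked
All paths are blocked; eta ⊥ beta | {alpha, mu} holds.

Yes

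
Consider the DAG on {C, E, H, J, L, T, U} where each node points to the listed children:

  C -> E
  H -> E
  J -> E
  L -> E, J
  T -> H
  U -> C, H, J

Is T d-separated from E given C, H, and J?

4 paths connect T and E; each must be blocked for d-separation to hold:
Path 1: T → H ← U → J ← L → E
  H is a collider and H is conditioned on, which opens it; U is a fork and U is not conditioned on; J is a collider and J is conditioned on, which opens it; L is a fork and L is not conditioned on — no node blocks this path, so it is active.
Path 2: T → H ← U → J → E
  J is a chain here and J is conditioned on, so the path is blocked at J.
Path 3: T → H ← U → C → E
  C is a chain here and C is conditioned on, so the path is blocked at C.
Path 4: T → H → E
  H is a chain here and H is conditioned on, so the path is blocked at H.
Since the path T → H ← U → J ← L → E is active, T and E are not d-separated given {C, H, J}.

No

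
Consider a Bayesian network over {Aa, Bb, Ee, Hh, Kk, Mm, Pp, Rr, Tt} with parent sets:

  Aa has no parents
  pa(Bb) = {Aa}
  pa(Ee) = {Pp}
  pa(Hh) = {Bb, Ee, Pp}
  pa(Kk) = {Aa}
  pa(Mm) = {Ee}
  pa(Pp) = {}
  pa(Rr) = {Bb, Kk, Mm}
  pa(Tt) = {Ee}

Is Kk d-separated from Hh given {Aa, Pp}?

We examine all 6 paths between Kk and Hh:
Path 1: Kk ← Aa → Bb → Hh
  Aa is a fork here and Aa is conditioned on, so the path is blocked at Aa.
Path 2: Kk ← Aa → Bb → Rr ← Mm ← Ee → Hh
  Aa is a fork here and Aa is conditioned on, so the path is blocked at Aa.
Path 3: Kk ← Aa → Bb → Rr ← Mm ← Ee ← Pp → Hh
  Aa is a fork here and Aa is conditioned on, so the path is blocked at Aa.
Path 4: Kk → Rr ← Bb → Hh
  Rr is a collider here and neither Rr nor any of its descendants is conditioned on, so the collider stays closed — the path is blocked at Rr.
Path 5: Kk → Rr ← Mm ← Ee → Hh
  Rr is a collider here and neither Rr nor any of its descendants is conditioned on, so the collider stays closed — the path is blocked at Rr.
Path 6: Kk → Rr ← Mm ← Ee ← Pp → Hh
  Rr is a collider here and neither Rr nor any of its descendants is conditioned on, so the collider stays closed — the path is blocked at Rr.
All paths are blocked; Kk ⊥ Hh | {Aa, Pp} holds.

Yes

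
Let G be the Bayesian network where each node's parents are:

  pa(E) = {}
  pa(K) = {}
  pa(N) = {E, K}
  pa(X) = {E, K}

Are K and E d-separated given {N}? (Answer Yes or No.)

No — K and E are not d-separated given {N}.

2 paths connect K and E; each must be blocked for d-separation to hold:
Path 1: K → X ← E
  X is a collider here and neither X nor any of its descendants is conditioned on, so the collider stays closed — the path is blocked at X.
Path 2: K → N ← E
  N is a collider and N is conditioned on, which opens it — no node blocks this path, so it is active.
At least one path is unblocked, so d-separation fails.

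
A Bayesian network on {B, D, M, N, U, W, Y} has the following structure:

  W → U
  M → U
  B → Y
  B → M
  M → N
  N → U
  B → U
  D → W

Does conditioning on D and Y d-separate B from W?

Yes

We examine all 3 paths between B and W:
Path 1: B → U ← W
  U is a collider here and neither U nor any of its descendants is conditioned on, so the collider stays closed — the path is blocked at U.
Path 2: B → M → U ← W
  U is a collider here and neither U nor any of its descendants is conditioned on, so the collider stays closed — the path is blocked at U.
Path 3: B → M → N → U ← W
  U is a collider here and neither U nor any of its descendants is conditioned on, so the collider stays closed — the path is blocked at U.
Since every path is blocked, d-separation holds.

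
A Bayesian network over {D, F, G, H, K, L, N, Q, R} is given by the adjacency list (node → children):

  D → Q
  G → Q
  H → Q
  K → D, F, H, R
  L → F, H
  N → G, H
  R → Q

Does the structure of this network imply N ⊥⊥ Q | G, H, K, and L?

Yes

We examine all 6 paths between N and Q:
Path 1: N → H → Q
  H is a chain here and H is conditioned on, so the path is blocked at H.
Path 2: N → H ← K → D → Q
  K is a fork here and K is conditioned on, so the path is blocked at K.
Path 3: N → H ← K → R → Q
  K is a fork here and K is conditioned on, so the path is blocked at K.
Path 4: N → H ← L → F ← K → D → Q
  L is a fork here and L is conditioned on, so the path is blocked at L.
Path 5: N → H ← L → F ← K → R → Q
  L is a fork here and L is conditioned on, so the path is blocked at L.
Path 6: N → G → Q
  G is a chain here and G is conditioned on, so the path is blocked at G.
Every path is blocked, so N and Q are d-separated given {G, H, K, L}.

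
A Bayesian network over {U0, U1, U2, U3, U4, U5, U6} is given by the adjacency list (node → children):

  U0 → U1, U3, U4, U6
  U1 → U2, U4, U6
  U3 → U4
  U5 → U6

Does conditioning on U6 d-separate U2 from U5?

No — U2 and U5 are not d-separated given {U6}.

Enumerating the 4 paths from U2 to U5 and testing each for blocking by {U6}:
  1. U2 ← U1 → U4 ← U3 ← U0 → U6 ← U5 — U1:fork[open]; U4:collider[blocks]; U3:chain[open]; U0:fork[open]; U6:collider[open] ⇒ blocked
  2. U2 ← U1 → U4 ← U0 → U6 ← U5 — U1:fork[open]; U4:collider[blocks]; U0:fork[open]; U6:collider[open] ⇒ blocked
  3. U2 ← U1 ← U0 → U6 ← U5 — U1:chain[open]; U0:fork[open]; U6:collider[open] ⇒ active
  4. U2 ← U1 → U6 ← U5 — U1:fork[open]; U6:collider[open] ⇒ active
Because an active path exists, U2 and U5 are not d-separated.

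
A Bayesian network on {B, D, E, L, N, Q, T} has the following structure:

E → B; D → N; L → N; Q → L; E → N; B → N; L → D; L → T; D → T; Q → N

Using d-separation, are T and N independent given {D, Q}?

There are 6 undirected paths between T and N; checking each against the conditioning set {D, Q}:
Path 1: T ← D → N
  D is a fork here and D is conditioned on, so the path is blocked at D.
Path 2: T ← D ← L ← Q → N
  D is a chain here and D is conditioned on, so the path is blocked at D.
Path 3: T ← D ← L → N
  D is a chain here and D is conditioned on, so the path is blocked at D.
Path 4: T ← L ← Q → N
  Q is a fork here and Q is conditioned on, so the path is blocked at Q.
Path 5: T ← L → D → N
  D is a chain here and D is conditioned on, so the path is blocked at D.
Path 6: T ← L → N
  L is a fork and L is not conditioned on — no node blocks this path, so it is active.
Because an active path exists, T and N are not d-separated.

No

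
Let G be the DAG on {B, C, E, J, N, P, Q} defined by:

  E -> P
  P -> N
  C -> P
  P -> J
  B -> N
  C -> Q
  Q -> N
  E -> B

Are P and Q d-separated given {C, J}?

Yes

Enumerating the 3 paths from P to Q and testing each for blocking by {C, J}:
Path 1: P ← E → B → N ← Q
  N is a collider here and neither N nor any of its descendants is conditioned on, so the collider stays closed — the path is blocked at N.
Path 2: P → N ← Q
  N is a collider here and neither N nor any of its descendants is conditioned on, so the collider stays closed — the path is blocked at N.
Path 3: P ← C → Q
  C is a fork here and C is conditioned on, so the path is blocked at C.
Since every path is blocked, d-separation holds.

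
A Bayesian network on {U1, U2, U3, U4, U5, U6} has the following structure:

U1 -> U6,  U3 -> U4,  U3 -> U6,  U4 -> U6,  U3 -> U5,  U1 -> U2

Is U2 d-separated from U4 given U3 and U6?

Enumerating the 2 paths from U2 to U4 and testing each for blocking by {U3, U6}:
  1. U2 ← U1 → U6 ← U4 — U1:fork[open]; U6:collider[open] ⇒ active
  2. U2 ← U1 → U6 ← U3 → U4 — U1:fork[open]; U6:collider[open]; U3:fork[blocks] ⇒ blocked
Since the path U2 ← U1 → U6 ← U4 is active, U2 and U4 are not d-separated given {U3, U6}.

No — U2 and U4 are not d-separated given {U3, U6}.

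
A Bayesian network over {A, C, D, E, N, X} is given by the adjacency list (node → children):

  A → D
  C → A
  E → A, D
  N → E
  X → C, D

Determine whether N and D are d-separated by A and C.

No

3 paths connect N and D; each must be blocked for d-separation to hold:
Path 1: N → E → D
  E is a chain and E is not conditioned on — no node blocks this path, so it is active.
Path 2: N → E → A → D
  A is a chain here and A is conditioned on, so the path is blocked at A.
Path 3: N → E → A ← C ← X → D
  C is a chain here and C is conditioned on, so the path is blocked at C.
Because an active path exists, N and D are not d-separated.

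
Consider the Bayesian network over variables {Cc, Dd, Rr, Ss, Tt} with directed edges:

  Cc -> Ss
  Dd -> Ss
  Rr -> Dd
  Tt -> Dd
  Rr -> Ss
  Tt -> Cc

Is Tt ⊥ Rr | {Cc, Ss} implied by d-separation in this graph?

No

There are 4 undirected paths between Tt and Rr; checking each against the conditioning set {Cc, Ss}:
Path 1: Tt → Cc → Ss ← Dd ← Rr
  Cc is a chain here and Cc is conditioned on, so the path is blocked at Cc.
Path 2: Tt → Cc → Ss ← Rr
  Cc is a chain here and Cc is conditioned on, so the path is blocked at Cc.
Path 3: Tt → Dd → Ss ← Rr
  Dd is a chain and Dd is not conditioned on; Ss is a collider and Ss is conditioned on, which opens it — no node blocks this path, so it is active.
Path 4: Tt → Dd ← Rr
  Dd is a collider and its descendant Ss is conditioned on, which opens it — no node blocks this path, so it is active.
Because an active path exists, Tt and Rr are not d-separated.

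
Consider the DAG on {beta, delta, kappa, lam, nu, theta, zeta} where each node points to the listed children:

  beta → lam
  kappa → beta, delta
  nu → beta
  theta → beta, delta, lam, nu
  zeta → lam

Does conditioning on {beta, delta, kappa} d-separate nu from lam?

There are 6 undirected paths between nu and lam; checking each against the conditioning set {beta, delta, kappa}:
  1. nu ← theta → lam — theta:fork[open] ⇒ active
  2. nu ← theta → beta → lam — theta:fork[open]; beta:chain[blocks] ⇒ blocked
  3. nu ← theta → delta ← kappa → beta → lam — theta:fork[open]; delta:collider[open]; kappa:fork[blocks]; beta:chain[blocks] ⇒ blocked
  4. nu → beta ← kappa → delta ← theta → lam — beta:collider[open]; kappa:fork[blocks]; delta:collider[open]; theta:fork[open] ⇒ blocked
  5. nu → beta ← theta → lam — beta:collider[open]; theta:fork[open] ⇒ active
  6. nu → beta → lam — beta:chain[blocks] ⇒ blocked
Since the path nu ← theta → lam is active, nu and lam are not d-separated given {beta, delta, kappa}.

No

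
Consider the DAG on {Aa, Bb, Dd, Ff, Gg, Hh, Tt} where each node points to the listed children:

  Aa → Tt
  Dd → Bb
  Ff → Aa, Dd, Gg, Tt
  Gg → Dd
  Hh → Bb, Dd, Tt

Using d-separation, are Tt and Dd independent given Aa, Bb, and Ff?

No — Tt and Dd are not d-separated given {Aa, Bb, Ff}.

6 paths connect Tt and Dd; each must be blocked for d-separation to hold:
Path 1: Tt ← Ff → Gg → Dd
  Ff is a fork here and Ff is conditioned on, so the path is blocked at Ff.
Path 2: Tt ← Ff → Dd
  Ff is a fork here and Ff is conditioned on, so the path is blocked at Ff.
Path 3: Tt ← Aa ← Ff → Gg → Dd
  Aa is a chain here and Aa is conditioned on, so the path is blocked at Aa.
Path 4: Tt ← Aa ← Ff → Dd
  Aa is a chain here and Aa is conditioned on, so the path is blocked at Aa.
Path 5: Tt ← Hh → Bb ← Dd
  Hh is a fork and Hh is not conditioned on; Bb is a collider and Bb is conditioned on, which opens it — no node blocks this path, so it is active.
Path 6: Tt ← Hh → Dd
  Hh is a fork and Hh is not conditioned on — no node blocks this path, so it is active.
Because an active path exists, Tt and Dd are not d-separated.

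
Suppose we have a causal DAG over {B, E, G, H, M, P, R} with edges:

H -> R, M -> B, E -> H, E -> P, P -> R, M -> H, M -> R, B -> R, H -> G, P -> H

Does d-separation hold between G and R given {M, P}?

There are 5 undirected paths between G and R; checking each against the conditioning set {M, P}:
Path 1: G ← H → R
  H is a fork and H is not conditioned on — no node blocks this path, so it is active.
Path 2: G ← H ← M → R
  M is a fork here and M is conditioned on, so the path is blocked at M.
Path 3: G ← H ← M → B → R
  M is a fork here and M is conditioned on, so the path is blocked at M.
Path 4: G ← H ← E → P → R
  P is a chain here and P is conditioned on, so the path is blocked at P.
Path 5: G ← H ← P → R
  P is a fork here and P is conditioned on, so the path is blocked at P.
Because an active path exists, G and R are not d-separated.

No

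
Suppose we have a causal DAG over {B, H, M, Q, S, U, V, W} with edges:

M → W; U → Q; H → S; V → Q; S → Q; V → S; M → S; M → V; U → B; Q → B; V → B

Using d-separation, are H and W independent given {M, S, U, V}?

5 paths connect H and W; each must be blocked for d-separation to hold:
Path 1: H → S → Q ← U → B ← V ← M → W
  S is a chain here and S is conditioned on, so the path is blocked at S.
Path 2: H → S → Q → B ← V ← M → W
  S is a chain here and S is conditioned on, so the path is blocked at S.
Path 3: H → S → Q ← V ← M → W
  S is a chain here and S is conditioned on, so the path is blocked at S.
Path 4: H → S ← M → W
  M is a fork here and M is conditioned on, so the path is blocked at M.
Path 5: H → S ← V ← M → W
  V is a chain here and V is conditioned on, so the path is blocked at V.
Since every path is blocked, d-separation holds.

Yes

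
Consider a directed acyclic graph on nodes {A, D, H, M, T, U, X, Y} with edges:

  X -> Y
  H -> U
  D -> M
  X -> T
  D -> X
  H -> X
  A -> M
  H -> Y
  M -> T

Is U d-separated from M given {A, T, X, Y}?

No

We examine all 4 paths between U and M:
Path 1: U ← H → Y ← X ← D → M
  X is a chain here and X is conditioned on, so the path is blocked at X.
Path 2: U ← H → Y ← X → T ← M
  X is a fork here and X is conditioned on, so the path is blocked at X.
Path 3: U ← H → X ← D → M
  H is a fork and H is not conditioned on; X is a collider and X is conditioned on, which opens it; D is a fork and D is not conditioned on — no node blocks this path, so it is active.
Path 4: U ← H → X → T ← M
  X is a chain here and X is conditioned on, so the path is blocked at X.
At least one path is unblocked, so d-separation fails.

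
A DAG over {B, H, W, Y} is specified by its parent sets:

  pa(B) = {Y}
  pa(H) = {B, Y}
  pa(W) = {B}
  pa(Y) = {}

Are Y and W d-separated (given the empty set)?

2 paths connect Y and W; each must be blocked for d-separation to hold:
Path 1: Y → B → W
  B is a chain and B is not conditioned on — no node blocks this path, so it is active.
Path 2: Y → H ← B → W
  H is a collider here and neither H nor any of its descendants is conditioned on, so the collider stays closed — the path is blocked at H.
Since the path Y → B → W is active, Y and W are not d-separated given ∅.

No — Y and W are not d-separated given ∅.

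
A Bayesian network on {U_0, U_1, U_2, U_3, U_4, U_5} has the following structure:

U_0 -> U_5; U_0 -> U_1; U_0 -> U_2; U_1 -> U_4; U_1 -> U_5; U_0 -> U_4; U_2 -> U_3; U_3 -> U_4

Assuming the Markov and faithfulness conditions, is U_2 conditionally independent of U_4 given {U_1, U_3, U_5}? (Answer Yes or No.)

4 paths connect U_2 and U_4; each must be blocked for d-separation to hold:
Path 1: U_2 → U_3 → U_4
  U_3 is a chain here and U_3 is conditioned on, so the path is blocked at U_3.
Path 2: U_2 ← U_0 → U_5 ← U_1 → U_4
  U_1 is a fork here and U_1 is conditioned on, so the path is blocked at U_1.
Path 3: U_2 ← U_0 → U_1 → U_4
  U_1 is a chain here and U_1 is conditioned on, so the path is blocked at U_1.
Path 4: U_2 ← U_0 → U_4
  U_0 is a fork and U_0 is not conditioned on — no node blocks this path, so it is active.
Because an active path exists, U_2 and U_4 are not d-separated.

No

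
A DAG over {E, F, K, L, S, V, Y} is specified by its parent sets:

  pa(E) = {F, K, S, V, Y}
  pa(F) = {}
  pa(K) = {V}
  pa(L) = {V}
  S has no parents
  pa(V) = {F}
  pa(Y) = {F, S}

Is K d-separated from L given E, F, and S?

No

Enumerating the 5 paths from K to L and testing each for blocking by {E, F, S}:
Path 1: K → E ← S → Y ← F → V → L
  S is a fork here and S is conditioned on, so the path is blocked at S.
Path 2: K → E ← F → V → L
  F is a fork here and F is conditioned on, so the path is blocked at F.
Path 3: K → E ← Y ← F → V → L
  F is a fork here and F is conditioned on, so the path is blocked at F.
Path 4: K → E ← V → L
  E is a collider and E is conditioned on, which opens it; V is a fork and V is not conditioned on — no node blocks this path, so it is active.
Path 5: K ← V → L
  V is a fork and V is not conditioned on — no node blocks this path, so it is active.
Because an active path exists, K and L are not d-separated.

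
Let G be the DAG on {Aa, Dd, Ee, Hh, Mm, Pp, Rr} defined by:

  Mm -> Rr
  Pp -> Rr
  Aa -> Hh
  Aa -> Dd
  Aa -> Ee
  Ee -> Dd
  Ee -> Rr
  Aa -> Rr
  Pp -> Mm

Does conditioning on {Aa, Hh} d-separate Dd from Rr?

No

There are 4 undirected paths between Dd and Rr; checking each against the conditioning set {Aa, Hh}:
Path 1: Dd ← Aa → Ee → Rr
  Aa is a fork here and Aa is conditioned on, so the path is blocked at Aa.
Path 2: Dd ← Aa → Rr
  Aa is a fork here and Aa is conditioned on, so the path is blocked at Aa.
Path 3: Dd ← Ee ← Aa → Rr
  Aa is a fork here and Aa is conditioned on, so the path is blocked at Aa.
Path 4: Dd ← Ee → Rr
  Ee is a fork and Ee is not conditioned on — no node blocks this path, so it is active.
Because an active path exists, Dd and Rr are not d-separated.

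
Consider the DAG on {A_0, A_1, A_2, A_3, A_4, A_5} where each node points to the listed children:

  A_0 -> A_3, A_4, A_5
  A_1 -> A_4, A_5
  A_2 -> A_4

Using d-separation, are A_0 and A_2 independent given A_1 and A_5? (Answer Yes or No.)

Yes — A_0 and A_2 are d-separated given {A_1, A_5}.

We examine all 2 paths between A_0 and A_2:
  1. A_0 → A_4 ← A_2 — A_4:collider[blocks] ⇒ blocked
  2. A_0 → A_5 ← A_1 → A_4 ← A_2 — A_5:collider[open]; A_1:fork[blocks]; A_4:collider[blocks] ⇒ blocked
Every path is blocked, so A_0 and A_2 are d-separated given {A_1, A_5}.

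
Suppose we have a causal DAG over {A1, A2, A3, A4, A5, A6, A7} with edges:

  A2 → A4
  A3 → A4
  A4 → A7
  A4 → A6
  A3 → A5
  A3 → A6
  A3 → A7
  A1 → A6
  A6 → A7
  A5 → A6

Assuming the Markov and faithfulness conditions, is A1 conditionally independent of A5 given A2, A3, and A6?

No

6 paths connect A1 and A5; each must be blocked for d-separation to hold:
  1. A1 → A6 ← A4 ← A3 → A5 — A6:collider[open]; A4:chain[open]; A3:fork[blocks] ⇒ blocked
  2. A1 → A6 ← A4 → A7 ← A3 → A5 — A6:collider[open]; A4:fork[open]; A7:collider[blocks]; A3:fork[blocks] ⇒ blocked
  3. A1 → A6 ← A5 — A6:collider[open] ⇒ active
  4. A1 → A6 ← A3 → A5 — A6:collider[open]; A3:fork[blocks] ⇒ blocked
  5. A1 → A6 → A7 ← A4 ← A3 → A5 — A6:chain[blocks]; A7:collider[blocks]; A4:chain[open]; A3:fork[blocks] ⇒ blocked
  6. A1 → A6 → A7 ← A3 → A5 — A6:chain[blocks]; A7:collider[blocks]; A3:fork[blocks] ⇒ blocked
Because an active path exists, A1 and A5 are not d-separated.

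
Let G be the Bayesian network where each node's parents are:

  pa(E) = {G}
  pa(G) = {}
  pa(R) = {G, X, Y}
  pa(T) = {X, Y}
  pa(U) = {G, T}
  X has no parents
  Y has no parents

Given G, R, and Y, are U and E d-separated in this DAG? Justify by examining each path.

Yes

There are 3 undirected paths between U and E; checking each against the conditioning set {G, R, Y}:
  1. U ← G → E — G:fork[blocks] ⇒ blocked
  2. U ← T ← Y → R ← G → E — T:chain[open]; Y:fork[blocks]; R:collider[open]; G:fork[blocks] ⇒ blocked
  3. U ← T ← X → R ← G → E — T:chain[open]; X:fork[open]; R:collider[open]; G:fork[blocks] ⇒ blocked
Every path is blocked, so U and E are d-separated given {G, R, Y}.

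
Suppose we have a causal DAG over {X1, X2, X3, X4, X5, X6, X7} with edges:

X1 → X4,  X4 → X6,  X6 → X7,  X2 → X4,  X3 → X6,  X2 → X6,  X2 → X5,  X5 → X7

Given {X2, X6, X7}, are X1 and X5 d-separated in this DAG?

Enumerating the 4 paths from X1 to X5 and testing each for blocking by {X2, X6, X7}:
Path 1: X1 → X4 → X6 ← X2 → X5
  X2 is a fork here and X2 is conditioned on, so the path is blocked at X2.
Path 2: X1 → X4 → X6 → X7 ← X5
  X6 is a chain here and X6 is conditioned on, so the path is blocked at X6.
Path 3: X1 → X4 ← X2 → X5
  X2 is a fork here and X2 is conditioned on, so the path is blocked at X2.
Path 4: X1 → X4 ← X2 → X6 → X7 ← X5
  X2 is a fork here and X2 is conditioned on, so the path is blocked at X2.
Every path is blocked, so X1 and X5 are d-separated given {X2, X6, X7}.

Yes — X1 and X5 are d-separated given {X2, X6, X7}.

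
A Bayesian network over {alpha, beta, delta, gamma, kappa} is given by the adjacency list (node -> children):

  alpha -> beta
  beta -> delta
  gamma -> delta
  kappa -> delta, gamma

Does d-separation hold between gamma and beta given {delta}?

No

2 paths connect gamma and beta; each must be blocked for d-separation to hold:
  1. gamma → delta ← beta — delta:collider[open] ⇒ active
  2. gamma ← kappa → delta ← beta — kappa:fork[open]; delta:collider[open] ⇒ active
Since the path gamma → delta ← beta is active, gamma and beta are not d-separated given {delta}.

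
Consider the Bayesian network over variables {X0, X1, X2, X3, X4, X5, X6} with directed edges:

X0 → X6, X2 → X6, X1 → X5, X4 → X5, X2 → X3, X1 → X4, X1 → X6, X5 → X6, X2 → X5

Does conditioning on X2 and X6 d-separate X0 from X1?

No

5 paths connect X0 and X1; each must be blocked for d-separation to hold:
  1. X0 → X6 ← X1 — X6:collider[open] ⇒ active
  2. X0 → X6 ← X2 → X5 ← X1 — X6:collider[open]; X2:fork[blocks]; X5:collider[open] ⇒ blocked
  3. X0 → X6 ← X2 → X5 ← X4 ← X1 — X6:collider[open]; X2:fork[blocks]; X5:collider[open]; X4:chain[open] ⇒ blocked
  4. X0 → X6 ← X5 ← X1 — X6:collider[open]; X5:chain[open] ⇒ active
  5. X0 → X6 ← X5 ← X4 ← X1 — X6:collider[open]; X5:chain[open]; X4:chain[open] ⇒ active
At least one path is unblocked, so d-separation fails.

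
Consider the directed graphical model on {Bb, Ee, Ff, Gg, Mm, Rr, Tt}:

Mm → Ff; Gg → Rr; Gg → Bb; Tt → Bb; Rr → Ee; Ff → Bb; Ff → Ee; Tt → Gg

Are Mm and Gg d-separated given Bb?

No

There are 3 undirected paths between Mm and Gg; checking each against the conditioning set {Bb}:
Path 1: Mm → Ff → Bb ← Tt → Gg
  Ff is a chain and Ff is not conditioned on; Bb is a collider and Bb is conditioned on, which opens it; Tt is a fork and Tt is not conditioned on — no node blocks this path, so it is active.
Path 2: Mm → Ff → Bb ← Gg
  Ff is a chain and Ff is not conditioned on; Bb is a collider and Bb is conditioned on, which opens it — no node blocks this path, so it is active.
Path 3: Mm → Ff → Ee ← Rr ← Gg
  Ee is a collider here and neither Ee nor any of its descendants is conditioned on, so the collider stays closed — the path is blocked at Ee.
Because an active path exists, Mm and Gg are not d-separated.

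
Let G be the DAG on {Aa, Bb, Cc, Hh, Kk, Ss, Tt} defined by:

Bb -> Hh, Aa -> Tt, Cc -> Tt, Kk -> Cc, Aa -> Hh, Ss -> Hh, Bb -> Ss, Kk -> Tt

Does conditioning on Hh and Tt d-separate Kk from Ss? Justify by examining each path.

4 paths connect Kk and Ss; each must be blocked for d-separation to hold:
Path 1: Kk → Cc → Tt ← Aa → Hh ← Bb → Ss
  Cc is a chain and Cc is not conditioned on; Tt is a collider and Tt is conditioned on, which opens it; Aa is a fork and Aa is not conditioned on; Hh is a collider and Hh is conditioned on, which opens it; Bb is a fork and Bb is not conditioned on — no node blocks this path, so it is active.
Path 2: Kk → Cc → Tt ← Aa → Hh ← Ss
  Cc is a chain and Cc is not conditioned on; Tt is a collider and Tt is conditioned on, which opens it; Aa is a fork and Aa is not conditioned on; Hh is a collider and Hh is conditioned on, which opens it — no node blocks this path, so it is active.
Path 3: Kk → Tt ← Aa → Hh ← Bb → Ss
  Tt is a collider and Tt is conditioned on, which opens it; Aa is a fork and Aa is not conditioned on; Hh is a collider and Hh is conditioned on, which opens it; Bb is a fork and Bb is not conditioned on — no node blocks this path, so it is active.
Path 4: Kk → Tt ← Aa → Hh ← Ss
  Tt is a collider and Tt is conditioned on, which opens it; Aa is a fork and Aa is not conditioned on; Hh is a collider and Hh is conditioned on, which opens it — no node blocks this path, so it is active.
At least one path is unblocked, so d-separation fails.

No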